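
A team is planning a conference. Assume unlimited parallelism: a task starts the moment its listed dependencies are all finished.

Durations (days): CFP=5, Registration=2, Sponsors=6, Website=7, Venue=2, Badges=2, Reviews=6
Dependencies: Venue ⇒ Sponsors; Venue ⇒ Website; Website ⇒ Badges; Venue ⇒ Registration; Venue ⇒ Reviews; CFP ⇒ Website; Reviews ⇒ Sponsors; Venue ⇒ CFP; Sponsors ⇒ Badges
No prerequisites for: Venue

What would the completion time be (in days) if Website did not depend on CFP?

16

Original critical path: Venue→CFP→Website→Badges = 2+5+7+2 = 16 ⇒ 16 days.
Without CFP→Website, Website's earliest start moves from 7 to 2.
The longest chain is now Venue→Reviews→Sponsors→Badges = 2+6+6+2 = 16, so the project takes 16 days.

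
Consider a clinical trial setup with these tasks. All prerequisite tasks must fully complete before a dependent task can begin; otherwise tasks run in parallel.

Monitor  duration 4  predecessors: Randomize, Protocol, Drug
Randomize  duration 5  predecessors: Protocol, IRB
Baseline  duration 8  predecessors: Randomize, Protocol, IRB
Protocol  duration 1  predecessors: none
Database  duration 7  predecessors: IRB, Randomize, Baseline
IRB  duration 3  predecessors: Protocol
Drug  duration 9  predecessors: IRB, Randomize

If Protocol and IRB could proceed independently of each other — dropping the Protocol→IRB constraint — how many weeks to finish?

Before: longest chain Protocol→IRB→Randomize→Baseline→Database = 1+3+5+8+7 = 24, finish 24.
Without Protocol→IRB, IRB's earliest start moves from 1 to 0.
The longest chain is now IRB→Randomize→Baseline→Database = 3+5+8+7 = 23, so the schedule takes 23 weeks.

23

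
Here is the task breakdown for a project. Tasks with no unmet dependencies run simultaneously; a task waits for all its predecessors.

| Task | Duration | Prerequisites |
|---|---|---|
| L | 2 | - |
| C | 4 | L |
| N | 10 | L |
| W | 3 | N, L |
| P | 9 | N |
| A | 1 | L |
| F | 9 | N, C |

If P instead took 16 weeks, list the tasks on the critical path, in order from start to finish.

L, N, P

As given, the longest chain is L→N→P = 2+10+9 = 21, so the finish is 21 weeks.
Since P is critical, the +7 change carries straight to that chain (now 28 weeks).
No other chain overtakes it, so the finish is 28 weeks.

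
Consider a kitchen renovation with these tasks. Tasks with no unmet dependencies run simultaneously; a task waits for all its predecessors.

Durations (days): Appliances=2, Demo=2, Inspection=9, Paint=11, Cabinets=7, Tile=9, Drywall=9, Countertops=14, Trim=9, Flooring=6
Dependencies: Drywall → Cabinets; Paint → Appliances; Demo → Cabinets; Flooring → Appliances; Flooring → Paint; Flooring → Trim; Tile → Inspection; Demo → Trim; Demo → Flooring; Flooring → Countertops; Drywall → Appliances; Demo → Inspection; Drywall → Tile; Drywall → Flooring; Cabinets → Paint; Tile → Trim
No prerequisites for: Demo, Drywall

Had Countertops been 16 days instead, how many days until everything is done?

Baseline: Drywall→Flooring→Countertops = 9+6+14 = 29 → 29 days.
Countertops lies on that path, so at 16 days the path becomes 31 days.
The critical path is still Drywall→Flooring→Countertops; finish is now 31 days.

31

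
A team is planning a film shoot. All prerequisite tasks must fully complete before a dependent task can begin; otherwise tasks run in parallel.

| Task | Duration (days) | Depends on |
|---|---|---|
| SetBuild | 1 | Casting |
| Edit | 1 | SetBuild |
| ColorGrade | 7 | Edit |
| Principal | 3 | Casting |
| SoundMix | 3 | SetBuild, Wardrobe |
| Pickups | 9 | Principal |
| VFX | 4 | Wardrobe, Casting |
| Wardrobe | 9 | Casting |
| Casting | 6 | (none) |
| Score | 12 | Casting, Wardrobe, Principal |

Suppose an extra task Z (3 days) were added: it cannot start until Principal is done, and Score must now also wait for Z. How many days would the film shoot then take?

Originally the film shoot takes 27 days.
With Z inserted, Score now waits for max(Casting, Wardrobe, Principal, Z).
New critical path: Casting→Wardrobe→Score = 6+9+12 = 27 ⇒ 27 days.

27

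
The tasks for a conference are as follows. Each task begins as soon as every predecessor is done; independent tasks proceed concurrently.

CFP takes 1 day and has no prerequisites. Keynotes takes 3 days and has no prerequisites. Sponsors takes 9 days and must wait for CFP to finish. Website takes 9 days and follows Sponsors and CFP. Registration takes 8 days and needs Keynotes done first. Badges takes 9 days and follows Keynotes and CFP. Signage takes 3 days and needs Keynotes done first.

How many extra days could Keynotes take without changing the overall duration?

7

The longest chain is CFP→Sponsors→Website = 1+9+9 = 19; overall finish 19 days.
The longest chain containing Keynotes totals 12 days.
So Keynotes can slip 10 − 3 = 7 days.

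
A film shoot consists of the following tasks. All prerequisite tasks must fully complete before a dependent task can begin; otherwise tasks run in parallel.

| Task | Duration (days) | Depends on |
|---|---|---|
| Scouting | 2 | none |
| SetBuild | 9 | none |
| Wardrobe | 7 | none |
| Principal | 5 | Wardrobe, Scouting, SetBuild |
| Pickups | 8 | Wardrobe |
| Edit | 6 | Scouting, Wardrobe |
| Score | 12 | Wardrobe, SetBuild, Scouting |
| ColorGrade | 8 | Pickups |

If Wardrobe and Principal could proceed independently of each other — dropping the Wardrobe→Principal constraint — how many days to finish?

Original critical path: Wardrobe→Pickups→ColorGrade = 7+8+8 = 23 ⇒ 23 days.
Dropping Wardrobe→Principal doesn't change Principal's earliest start (9); another predecessor still binds.
After: Wardrobe→Pickups→ColorGrade = 7+8+8 = 23 → 23 days.

23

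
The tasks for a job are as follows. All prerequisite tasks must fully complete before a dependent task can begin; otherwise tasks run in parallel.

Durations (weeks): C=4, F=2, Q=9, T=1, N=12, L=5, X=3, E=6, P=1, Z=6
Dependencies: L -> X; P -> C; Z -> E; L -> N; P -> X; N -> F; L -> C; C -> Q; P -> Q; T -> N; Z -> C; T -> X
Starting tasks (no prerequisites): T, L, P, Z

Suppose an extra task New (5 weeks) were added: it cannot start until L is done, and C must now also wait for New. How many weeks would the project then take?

Originally the project takes 19 weeks.
With New inserted, C now waits for max(L, P, Z, New).
New critical path: L→New→C→Q = 5+5+4+9 = 23 ⇒ 23 weeks.

23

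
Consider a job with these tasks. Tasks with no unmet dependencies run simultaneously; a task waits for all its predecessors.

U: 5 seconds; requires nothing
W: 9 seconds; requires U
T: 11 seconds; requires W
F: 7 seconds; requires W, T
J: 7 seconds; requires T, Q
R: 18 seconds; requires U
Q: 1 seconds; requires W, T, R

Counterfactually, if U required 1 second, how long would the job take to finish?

29

As given, the longest chain is U→W→T→Q→J = 5+9+11+1+7 = 33, so the finish is 33 seconds.
U is on the critical path; changing it to 1 makes that path 29 seconds.
The critical path is still U→W→T→Q→J; finish is now 29 seconds.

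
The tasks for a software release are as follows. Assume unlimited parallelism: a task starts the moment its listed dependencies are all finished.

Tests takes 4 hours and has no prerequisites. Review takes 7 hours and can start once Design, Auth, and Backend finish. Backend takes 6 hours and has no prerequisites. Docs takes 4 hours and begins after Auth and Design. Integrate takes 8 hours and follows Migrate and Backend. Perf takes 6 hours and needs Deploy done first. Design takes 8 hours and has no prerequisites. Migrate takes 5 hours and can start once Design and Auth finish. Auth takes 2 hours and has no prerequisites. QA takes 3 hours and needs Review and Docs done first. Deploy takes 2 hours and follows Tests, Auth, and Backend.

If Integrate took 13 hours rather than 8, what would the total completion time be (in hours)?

Critical path before the change: Design→Migrate→Integrate = 8+5+8 = 21 giving 21 hours.
Integrate lies on that path, so at 13 hours the path becomes 26 hours.
No other chain overtakes it, so the finish is 26 hours.

26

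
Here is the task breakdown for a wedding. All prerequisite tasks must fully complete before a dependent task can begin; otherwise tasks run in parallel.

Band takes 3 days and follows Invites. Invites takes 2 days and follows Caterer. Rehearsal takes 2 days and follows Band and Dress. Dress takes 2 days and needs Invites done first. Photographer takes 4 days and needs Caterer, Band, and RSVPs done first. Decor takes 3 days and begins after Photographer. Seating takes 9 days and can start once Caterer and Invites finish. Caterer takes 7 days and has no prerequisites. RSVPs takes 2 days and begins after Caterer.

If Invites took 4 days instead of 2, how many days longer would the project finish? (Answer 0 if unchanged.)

2

As given, the longest chain is Caterer→Invites→Band→Photographer→Decor = 7+2+3+4+3 = 19, so the finish is 19 days.
Invites is on the critical path; changing it to 4 makes that path 21 days.
That remains the longest chain; total 21 days.
Change in finish: 21 − 19 = +2 days.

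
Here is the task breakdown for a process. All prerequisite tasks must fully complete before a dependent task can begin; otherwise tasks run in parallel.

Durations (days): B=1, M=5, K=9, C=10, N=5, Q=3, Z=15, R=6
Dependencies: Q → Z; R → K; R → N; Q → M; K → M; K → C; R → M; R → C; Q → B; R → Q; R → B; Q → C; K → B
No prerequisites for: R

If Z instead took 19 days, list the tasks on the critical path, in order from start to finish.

R, Q, Z

Actual critical path: R→K→C = 6+9+10 = 25 ⇒ 25 days.
Z is off the critical path — its longest chain is 24 days, giving 1 of slack.
The binding chain switches to R→Q→Z = 6+3+19 = 28; finish 28 days.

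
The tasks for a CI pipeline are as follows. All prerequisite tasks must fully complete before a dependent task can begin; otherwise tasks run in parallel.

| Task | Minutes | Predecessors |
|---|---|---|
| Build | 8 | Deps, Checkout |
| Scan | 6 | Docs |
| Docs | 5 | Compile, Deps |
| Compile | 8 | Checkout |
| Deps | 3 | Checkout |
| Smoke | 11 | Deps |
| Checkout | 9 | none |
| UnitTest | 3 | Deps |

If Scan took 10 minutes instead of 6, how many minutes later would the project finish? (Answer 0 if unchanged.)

4

As given, the longest chain is Checkout→Compile→Docs→Scan = 9+8+5+6 = 28, so the finish is 28 minutes.
Scan is on the critical path; changing it to 10 makes that path 32 minutes.
The critical path is still Checkout→Compile→Docs→Scan; finish is now 32 minutes.
Change in finish: 32 − 28 = +4 minutes.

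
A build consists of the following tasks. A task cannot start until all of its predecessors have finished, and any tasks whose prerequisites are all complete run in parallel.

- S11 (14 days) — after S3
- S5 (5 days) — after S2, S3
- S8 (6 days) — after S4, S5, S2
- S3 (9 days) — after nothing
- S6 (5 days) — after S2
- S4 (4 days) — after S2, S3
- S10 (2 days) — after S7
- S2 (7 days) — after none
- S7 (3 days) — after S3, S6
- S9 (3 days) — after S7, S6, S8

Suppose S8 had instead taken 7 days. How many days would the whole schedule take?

As given, the longest chain is S3→S5→S8→S9 = 9+5+6+3 = 23, so the finish is 23 days.
S8 is on the critical path; changing it to 7 makes that path 24 days.
The critical path is still S3→S5→S8→S9; finish is now 24 days.

24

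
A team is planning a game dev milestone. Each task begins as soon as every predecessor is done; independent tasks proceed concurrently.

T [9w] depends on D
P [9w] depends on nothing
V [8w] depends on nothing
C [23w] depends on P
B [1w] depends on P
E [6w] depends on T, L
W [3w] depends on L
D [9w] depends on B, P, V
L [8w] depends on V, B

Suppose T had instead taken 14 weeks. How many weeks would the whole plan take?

39

As given, the longest chain is P→B→D→T→E = 9+1+9+9+6 = 34, so the finish is 34 weeks.
T is on the critical path; changing it to 14 makes that path 39 weeks.
That remains the longest chain; total 39 weeks.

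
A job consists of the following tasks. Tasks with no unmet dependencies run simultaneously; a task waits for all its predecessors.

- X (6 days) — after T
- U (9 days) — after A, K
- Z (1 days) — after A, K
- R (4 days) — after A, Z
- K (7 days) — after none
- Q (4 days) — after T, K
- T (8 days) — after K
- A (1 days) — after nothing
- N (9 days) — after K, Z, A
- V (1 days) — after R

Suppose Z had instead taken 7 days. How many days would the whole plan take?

23

Baseline: K→T→X = 7+8+6 = 21 → 21 days.
Z is off the critical path — its longest chain is 17 days, giving 4 of slack.
New critical path: K→Z→N = 7+7+9 = 23 ⇒ 23 days.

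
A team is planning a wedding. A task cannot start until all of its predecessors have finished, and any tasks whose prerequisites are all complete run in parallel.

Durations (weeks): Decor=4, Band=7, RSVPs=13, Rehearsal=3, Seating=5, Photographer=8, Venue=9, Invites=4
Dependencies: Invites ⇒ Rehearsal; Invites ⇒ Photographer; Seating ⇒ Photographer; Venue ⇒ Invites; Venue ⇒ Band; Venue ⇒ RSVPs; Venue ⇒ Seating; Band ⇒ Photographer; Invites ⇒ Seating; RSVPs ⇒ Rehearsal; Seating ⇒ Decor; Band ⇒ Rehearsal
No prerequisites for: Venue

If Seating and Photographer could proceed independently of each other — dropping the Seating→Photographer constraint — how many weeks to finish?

With the dependency in place, Venue→Invites→Seating→Photographer = 9+4+5+8 = 26 sets the finish at 26 weeks.
Without Seating→Photographer, Photographer's earliest start moves from 18 to 16.
After: Venue→RSVPs→Rehearsal = 9+13+3 = 25 → 25 weeks.

25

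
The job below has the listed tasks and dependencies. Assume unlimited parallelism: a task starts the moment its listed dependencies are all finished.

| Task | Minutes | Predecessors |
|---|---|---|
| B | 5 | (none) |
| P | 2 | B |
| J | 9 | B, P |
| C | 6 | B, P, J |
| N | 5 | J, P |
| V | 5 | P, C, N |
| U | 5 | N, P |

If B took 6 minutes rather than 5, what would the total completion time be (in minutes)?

28

Critical path before the change: B→P→J→C→V = 5+2+9+6+5 = 27 giving 27 minutes.
B lies on that path, so at 6 minutes the path becomes 28 minutes.
That remains the longest chain; total 28 minutes.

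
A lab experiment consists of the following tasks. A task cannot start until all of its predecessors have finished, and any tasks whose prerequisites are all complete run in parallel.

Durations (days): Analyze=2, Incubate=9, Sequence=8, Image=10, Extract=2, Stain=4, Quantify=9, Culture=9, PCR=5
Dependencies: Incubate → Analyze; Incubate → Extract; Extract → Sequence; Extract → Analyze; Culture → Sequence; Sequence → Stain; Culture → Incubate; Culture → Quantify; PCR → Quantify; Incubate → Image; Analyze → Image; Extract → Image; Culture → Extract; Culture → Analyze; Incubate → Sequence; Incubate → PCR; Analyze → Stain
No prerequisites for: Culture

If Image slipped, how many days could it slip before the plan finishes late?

0

The longest chain is Culture→Incubate→Extract→Sequence→Stain = 9+9+2+8+4 = 32; overall finish 32 days.
Image finishes as early as 32 and must finish by 32.
Slack of Image = 22 − 22 = 0 days.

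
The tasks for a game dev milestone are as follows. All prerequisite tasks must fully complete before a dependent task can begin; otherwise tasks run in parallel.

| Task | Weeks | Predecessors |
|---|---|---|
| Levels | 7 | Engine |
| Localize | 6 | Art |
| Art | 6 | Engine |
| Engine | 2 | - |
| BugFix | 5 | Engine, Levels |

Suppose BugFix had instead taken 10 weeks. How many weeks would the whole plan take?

19

Baseline: Engine→Levels→BugFix = 2+7+5 = 14 → 14 weeks.
BugFix is on the critical path; changing it to 10 makes that path 19 weeks.
The critical path is still Engine→Levels→BugFix; finish is now 19 weeks.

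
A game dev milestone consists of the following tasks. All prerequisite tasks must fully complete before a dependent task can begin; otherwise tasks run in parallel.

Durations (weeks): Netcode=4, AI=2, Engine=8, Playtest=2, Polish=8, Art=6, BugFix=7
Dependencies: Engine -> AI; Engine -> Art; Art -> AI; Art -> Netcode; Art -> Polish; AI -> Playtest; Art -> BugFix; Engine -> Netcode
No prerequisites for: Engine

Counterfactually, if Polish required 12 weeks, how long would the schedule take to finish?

26

As given, the longest chain is Engine→Art→Polish = 8+6+8 = 22, so the finish is 22 weeks.
Polish is on the critical path; changing it to 12 makes that path 26 weeks.
No other chain overtakes it, so the finish is 26 weeks.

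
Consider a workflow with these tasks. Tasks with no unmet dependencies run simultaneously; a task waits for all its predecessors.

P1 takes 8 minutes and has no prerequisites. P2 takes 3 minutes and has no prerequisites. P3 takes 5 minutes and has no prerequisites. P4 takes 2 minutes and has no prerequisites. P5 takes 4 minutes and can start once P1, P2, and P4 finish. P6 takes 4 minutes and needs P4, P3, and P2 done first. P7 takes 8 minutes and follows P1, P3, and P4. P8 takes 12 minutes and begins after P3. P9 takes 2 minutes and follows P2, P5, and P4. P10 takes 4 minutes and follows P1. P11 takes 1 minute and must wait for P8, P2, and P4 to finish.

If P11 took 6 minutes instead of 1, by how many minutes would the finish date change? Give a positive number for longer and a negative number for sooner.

Actual critical path: P3→P8→P11 = 5+12+1 = 18 ⇒ 18 minutes.
P11 is on the critical path; changing it to 6 makes that path 23 minutes.
That remains the longest chain; total 23 minutes.
Change in finish: 23 − 18 = +5 minutes.

5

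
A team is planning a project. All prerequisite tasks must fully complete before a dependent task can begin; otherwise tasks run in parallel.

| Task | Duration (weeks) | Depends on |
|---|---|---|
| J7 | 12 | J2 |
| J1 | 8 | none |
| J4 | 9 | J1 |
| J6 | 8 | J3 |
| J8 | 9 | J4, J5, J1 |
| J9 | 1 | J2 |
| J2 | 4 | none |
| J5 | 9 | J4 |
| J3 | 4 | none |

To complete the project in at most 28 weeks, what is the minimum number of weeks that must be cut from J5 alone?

Current finish: 35 weeks; target: 28.
J5 is on every critical path, so each week cut from J5 cuts the finish by one (this holds down to a finish of 27).
Need 35 − 28 = 7 weeks off J5 → J5 becomes 2 weeks, finish becomes 28.

7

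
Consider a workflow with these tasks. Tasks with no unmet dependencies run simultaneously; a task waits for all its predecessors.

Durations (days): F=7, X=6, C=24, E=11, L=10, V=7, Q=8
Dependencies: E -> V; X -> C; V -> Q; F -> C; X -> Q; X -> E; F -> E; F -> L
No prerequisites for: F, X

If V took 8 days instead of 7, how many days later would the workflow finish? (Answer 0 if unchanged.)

Baseline: F→E→V→Q = 7+11+7+8 = 33 → 33 days.
Since V is critical, the +1 change carries straight to that chain (now 34 days).
No other chain overtakes it, so the finish is 34 days.
Change in finish: 34 − 33 = +1 days.

1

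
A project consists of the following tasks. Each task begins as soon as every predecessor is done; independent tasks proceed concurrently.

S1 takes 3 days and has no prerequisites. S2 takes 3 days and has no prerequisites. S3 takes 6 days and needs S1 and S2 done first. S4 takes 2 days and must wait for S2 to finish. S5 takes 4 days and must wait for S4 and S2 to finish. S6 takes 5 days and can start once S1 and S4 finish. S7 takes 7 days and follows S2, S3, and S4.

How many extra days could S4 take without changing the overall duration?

4

The longest chain is S1→S3→S7 = 3+6+7 = 16; overall finish 16 days.
Longest path through S4: 12 days (earliest finish 5, latest finish 9).
Slack of S4 = 7 − 3 = 4 days.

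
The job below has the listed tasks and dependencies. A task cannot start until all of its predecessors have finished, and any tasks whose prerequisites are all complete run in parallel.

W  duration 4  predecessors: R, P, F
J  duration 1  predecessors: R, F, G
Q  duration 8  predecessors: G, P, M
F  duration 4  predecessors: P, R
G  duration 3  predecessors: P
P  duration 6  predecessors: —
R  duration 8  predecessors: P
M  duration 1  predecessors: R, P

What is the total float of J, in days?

4

Critical path: P→R→M→Q = 6+8+1+8 = 23, so the finish is 23 days.
J finishes as early as 19 and must finish by 23.
Float = 23 − 19 = 4.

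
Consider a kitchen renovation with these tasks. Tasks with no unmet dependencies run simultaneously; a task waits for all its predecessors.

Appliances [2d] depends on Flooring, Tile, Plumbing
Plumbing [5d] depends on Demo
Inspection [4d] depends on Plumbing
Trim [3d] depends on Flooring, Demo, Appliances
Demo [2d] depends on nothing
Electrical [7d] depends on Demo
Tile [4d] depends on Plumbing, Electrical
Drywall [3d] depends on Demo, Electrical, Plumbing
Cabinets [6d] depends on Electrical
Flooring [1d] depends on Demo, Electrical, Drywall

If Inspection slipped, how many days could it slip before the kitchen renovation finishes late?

7

Demo→Electrical→Drywall→Flooring→Appliances→Trim = 2+7+3+1+2+3 = 18 sets the makespan at 18 days.
The longest chain containing Inspection totals 11 days.
Slack of Inspection = 14 − 7 = 7 days.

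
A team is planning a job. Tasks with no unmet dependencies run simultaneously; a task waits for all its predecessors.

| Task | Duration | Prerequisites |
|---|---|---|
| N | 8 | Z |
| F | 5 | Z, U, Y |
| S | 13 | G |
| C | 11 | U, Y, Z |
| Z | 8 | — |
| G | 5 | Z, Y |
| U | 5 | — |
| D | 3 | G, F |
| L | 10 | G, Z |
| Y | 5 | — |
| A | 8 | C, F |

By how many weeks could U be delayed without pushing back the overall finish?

3

Critical path: Z→C→A = 8+11+8 = 27, so the finish is 27 weeks.
Longest path through U: 24 weeks (earliest finish 5, latest finish 8).
So U can slip 8 − 5 = 3 weeks.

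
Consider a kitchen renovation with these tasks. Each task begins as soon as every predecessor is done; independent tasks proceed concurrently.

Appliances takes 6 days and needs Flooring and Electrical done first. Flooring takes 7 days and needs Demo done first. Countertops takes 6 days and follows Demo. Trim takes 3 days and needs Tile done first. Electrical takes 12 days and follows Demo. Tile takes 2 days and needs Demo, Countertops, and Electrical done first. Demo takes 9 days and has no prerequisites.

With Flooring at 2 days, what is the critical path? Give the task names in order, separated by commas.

As given, the longest chain is Demo→Electrical→Appliances = 9+12+6 = 27, so the finish is 27 days.
Flooring has 5 days of float (longest path through it is 22).
The critical path is still Demo→Electrical→Appliances; finish is now 27 days.

Demo, Electrical, Appliances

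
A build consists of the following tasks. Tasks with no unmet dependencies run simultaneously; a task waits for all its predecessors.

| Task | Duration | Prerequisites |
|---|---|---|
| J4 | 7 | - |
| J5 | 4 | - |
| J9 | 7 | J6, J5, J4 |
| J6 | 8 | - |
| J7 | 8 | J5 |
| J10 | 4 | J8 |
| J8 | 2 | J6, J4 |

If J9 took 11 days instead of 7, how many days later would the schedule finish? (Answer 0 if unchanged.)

4

As given, the longest chain is J6→J9 = 8+7 = 15, so the finish is 15 days.
J9 lies on that path, so at 11 days the path becomes 19 days.
The critical path is still J6→J9; finish is now 19 days.
Change in finish: 19 − 15 = +4 days.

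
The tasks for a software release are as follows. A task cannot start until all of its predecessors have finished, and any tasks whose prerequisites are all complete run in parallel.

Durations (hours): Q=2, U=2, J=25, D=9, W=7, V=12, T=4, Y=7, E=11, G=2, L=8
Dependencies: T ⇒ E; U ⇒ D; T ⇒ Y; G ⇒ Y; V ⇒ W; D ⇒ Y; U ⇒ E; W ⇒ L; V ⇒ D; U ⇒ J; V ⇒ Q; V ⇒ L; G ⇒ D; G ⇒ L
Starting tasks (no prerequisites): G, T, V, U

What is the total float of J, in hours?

Critical path: V→D→Y = 12+9+7 = 28, so the finish is 28 hours.
Longest path through J: 27 hours (earliest finish 27, latest finish 28).
Slack of J = 3 − 2 = 1 hour.

1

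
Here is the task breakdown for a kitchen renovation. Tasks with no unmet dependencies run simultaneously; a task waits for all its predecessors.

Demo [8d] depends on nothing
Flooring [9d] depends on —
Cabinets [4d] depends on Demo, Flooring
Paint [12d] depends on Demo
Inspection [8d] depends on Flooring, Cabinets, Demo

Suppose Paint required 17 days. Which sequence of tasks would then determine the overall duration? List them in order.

Demo, Paint

Actual critical path: Flooring→Cabinets→Inspection = 9+4+8 = 21 ⇒ 21 days.
Paint has 1 day of float (longest path through it is 20).
New critical path: Demo→Paint = 8+17 = 25 ⇒ 25 days.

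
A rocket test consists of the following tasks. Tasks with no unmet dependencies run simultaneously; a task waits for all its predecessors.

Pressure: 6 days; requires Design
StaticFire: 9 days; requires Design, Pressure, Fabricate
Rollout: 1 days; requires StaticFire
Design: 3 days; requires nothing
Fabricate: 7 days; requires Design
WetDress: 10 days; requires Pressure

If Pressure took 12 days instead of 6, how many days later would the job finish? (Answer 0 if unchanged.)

5

As given, the longest chain is Design→Fabricate→StaticFire→Rollout = 3+7+9+1 = 20, so the finish is 20 days.
The longest path through Pressure is only 19 days, so Pressure has float 1.
New critical path: Design→Pressure→WetDress = 3+12+10 = 25 ⇒ 25 days.
Change in finish: 25 − 20 = +5 days.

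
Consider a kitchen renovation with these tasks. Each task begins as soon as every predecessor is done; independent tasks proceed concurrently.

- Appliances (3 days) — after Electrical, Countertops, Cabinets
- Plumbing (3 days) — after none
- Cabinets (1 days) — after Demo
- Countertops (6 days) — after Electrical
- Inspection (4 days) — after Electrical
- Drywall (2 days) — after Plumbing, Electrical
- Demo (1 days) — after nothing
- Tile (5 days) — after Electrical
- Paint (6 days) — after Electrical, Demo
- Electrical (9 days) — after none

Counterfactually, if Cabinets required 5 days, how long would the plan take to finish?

Critical path before the change: Electrical→Countertops→Appliances = 9+6+3 = 18 giving 18 days.
Cabinets is off the critical path — its longest chain is 5 days, giving 13 of slack.
The critical path is still Electrical→Countertops→Appliances; finish is now 18 days.

18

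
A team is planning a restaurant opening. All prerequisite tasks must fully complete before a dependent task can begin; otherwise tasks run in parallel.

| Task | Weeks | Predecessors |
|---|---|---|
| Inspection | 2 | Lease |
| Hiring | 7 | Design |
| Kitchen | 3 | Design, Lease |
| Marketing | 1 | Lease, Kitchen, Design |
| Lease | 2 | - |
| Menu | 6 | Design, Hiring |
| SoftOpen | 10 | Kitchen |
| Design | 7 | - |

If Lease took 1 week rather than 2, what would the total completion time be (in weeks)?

Critical path before the change: Design→Kitchen→SoftOpen = 7+3+10 = 20 giving 20 weeks.
Lease is off the critical path — its longest chain is 15 weeks, giving 5 of slack.
No other chain overtakes it, so the finish is 20 weeks.

20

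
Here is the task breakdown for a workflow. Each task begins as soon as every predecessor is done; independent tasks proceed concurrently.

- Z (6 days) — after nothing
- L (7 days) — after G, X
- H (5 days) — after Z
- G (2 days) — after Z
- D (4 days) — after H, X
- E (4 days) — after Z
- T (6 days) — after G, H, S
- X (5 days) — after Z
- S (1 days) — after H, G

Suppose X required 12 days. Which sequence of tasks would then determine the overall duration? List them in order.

Z, X, L

Baseline: Z→X→L = 6+5+7 = 18 → 18 days.
X lies on that path, so at 12 days the path becomes 25 days.
No other chain overtakes it, so the finish is 25 days.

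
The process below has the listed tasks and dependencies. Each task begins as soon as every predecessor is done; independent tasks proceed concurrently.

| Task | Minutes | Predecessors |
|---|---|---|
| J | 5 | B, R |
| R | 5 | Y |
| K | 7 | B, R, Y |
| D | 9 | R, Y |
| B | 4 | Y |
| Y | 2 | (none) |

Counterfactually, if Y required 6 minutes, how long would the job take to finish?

20

Critical path before the change: Y→R→D = 2+5+9 = 16 giving 16 minutes.
Since Y is critical, the +4 change carries straight to that chain (now 20 minutes).
No other chain overtakes it, so the finish is 20 minutes.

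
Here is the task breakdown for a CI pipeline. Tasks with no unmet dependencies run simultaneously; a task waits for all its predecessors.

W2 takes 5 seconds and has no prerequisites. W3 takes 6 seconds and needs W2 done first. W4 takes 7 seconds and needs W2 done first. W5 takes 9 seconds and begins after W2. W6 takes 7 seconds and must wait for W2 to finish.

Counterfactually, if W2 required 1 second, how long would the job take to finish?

As given, the longest chain is W2→W5 = 5+9 = 14, so the finish is 14 seconds.
Since W2 is critical, the -4 change carries straight to that chain (now 10 seconds).
The critical path is still W2→W5; finish is now 10 seconds.

10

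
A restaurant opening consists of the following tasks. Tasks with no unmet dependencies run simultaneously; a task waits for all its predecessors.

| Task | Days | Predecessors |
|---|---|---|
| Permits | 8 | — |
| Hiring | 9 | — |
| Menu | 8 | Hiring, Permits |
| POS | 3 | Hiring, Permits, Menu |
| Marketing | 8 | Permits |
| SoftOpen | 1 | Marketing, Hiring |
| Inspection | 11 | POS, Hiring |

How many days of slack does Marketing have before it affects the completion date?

Critical path: Hiring→Menu→POS→Inspection = 9+8+3+11 = 31, so the finish is 31 days.
Longest path through Marketing: 17 days (earliest finish 16, latest finish 30).
Float = 31 − 17 = 14.

14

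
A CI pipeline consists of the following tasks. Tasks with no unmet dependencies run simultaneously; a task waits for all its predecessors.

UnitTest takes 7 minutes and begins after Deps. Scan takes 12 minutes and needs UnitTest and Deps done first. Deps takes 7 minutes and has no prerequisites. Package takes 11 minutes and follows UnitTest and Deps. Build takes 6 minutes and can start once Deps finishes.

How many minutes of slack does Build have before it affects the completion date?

Deps→UnitTest→Scan = 7+7+12 = 26 sets the makespan at 26 minutes.
Build finishes as early as 13 and must finish by 26.
Slack of Build = 20 − 7 = 13 minutes.

13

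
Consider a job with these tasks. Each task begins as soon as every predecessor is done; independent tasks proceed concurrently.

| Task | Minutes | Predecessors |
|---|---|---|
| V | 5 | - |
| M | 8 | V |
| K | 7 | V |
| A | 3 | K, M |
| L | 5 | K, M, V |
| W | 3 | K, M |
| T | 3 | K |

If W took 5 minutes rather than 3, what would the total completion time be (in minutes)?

18

The binding path is V→M→L = 5+8+5 = 18; finish at 18 minutes.
The longest path through W is only 16 minutes, so W has float 2.
No other chain overtakes it, so the finish is 18 minutes.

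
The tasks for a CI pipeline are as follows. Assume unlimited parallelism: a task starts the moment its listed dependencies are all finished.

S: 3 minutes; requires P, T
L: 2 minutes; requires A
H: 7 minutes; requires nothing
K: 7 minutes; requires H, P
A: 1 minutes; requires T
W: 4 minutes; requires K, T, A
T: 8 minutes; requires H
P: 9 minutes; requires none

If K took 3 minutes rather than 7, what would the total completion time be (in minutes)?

20

Baseline: P→K→W = 9+7+4 = 20 → 20 minutes.
K lies on that path, so at 3 minutes the path becomes 16 minutes.
Now H→T→A→W = 7+8+1+4 = 20 is longest, so the finish becomes 20 minutes.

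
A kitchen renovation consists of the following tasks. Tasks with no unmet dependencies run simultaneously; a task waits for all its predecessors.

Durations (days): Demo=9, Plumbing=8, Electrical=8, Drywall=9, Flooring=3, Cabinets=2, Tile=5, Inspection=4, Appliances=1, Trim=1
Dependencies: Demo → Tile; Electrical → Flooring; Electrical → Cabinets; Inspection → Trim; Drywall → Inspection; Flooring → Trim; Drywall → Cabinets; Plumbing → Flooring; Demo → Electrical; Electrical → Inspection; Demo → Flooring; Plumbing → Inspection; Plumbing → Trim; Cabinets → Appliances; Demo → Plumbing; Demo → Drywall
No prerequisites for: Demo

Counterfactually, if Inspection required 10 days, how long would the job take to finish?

29

Critical path before the change: Demo→Drywall→Inspection→Trim = 9+9+4+1 = 23 giving 23 days.
Inspection lies on that path, so at 10 days the path becomes 29 days.
No other chain overtakes it, so the finish is 29 days.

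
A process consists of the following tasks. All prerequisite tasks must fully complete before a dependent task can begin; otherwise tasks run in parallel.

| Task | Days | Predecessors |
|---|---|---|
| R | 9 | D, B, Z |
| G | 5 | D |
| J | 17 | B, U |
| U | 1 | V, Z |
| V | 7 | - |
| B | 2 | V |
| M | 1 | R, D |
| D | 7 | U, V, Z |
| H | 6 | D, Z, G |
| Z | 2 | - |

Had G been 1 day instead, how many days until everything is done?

26

As given, the longest chain is V→U→D→G→H = 7+1+7+5+6 = 26, so the finish is 26 days.
G lies on that path, so at 1 day the path becomes 22 days.
New critical path: V→B→J = 7+2+17 = 26 ⇒ 26 days.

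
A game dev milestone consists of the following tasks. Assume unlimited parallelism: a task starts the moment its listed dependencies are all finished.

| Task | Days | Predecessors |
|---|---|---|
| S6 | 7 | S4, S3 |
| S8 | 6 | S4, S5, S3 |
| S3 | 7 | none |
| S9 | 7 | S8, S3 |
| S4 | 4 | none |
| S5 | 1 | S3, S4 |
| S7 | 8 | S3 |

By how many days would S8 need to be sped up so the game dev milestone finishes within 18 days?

3

Current finish: 21 days; target: 18.
S8 is on every critical path, so each day cut from S8 cuts the finish by one (this holds down to a finish of 16).
Need 21 − 18 = 3 days off S8 → S8 becomes 3 days, finish becomes 18.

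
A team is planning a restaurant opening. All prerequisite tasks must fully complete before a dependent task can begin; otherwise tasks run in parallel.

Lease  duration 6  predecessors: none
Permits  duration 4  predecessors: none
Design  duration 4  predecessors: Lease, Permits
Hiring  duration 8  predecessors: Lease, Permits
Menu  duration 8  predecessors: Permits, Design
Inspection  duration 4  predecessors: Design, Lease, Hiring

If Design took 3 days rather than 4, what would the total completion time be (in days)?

Actual critical path: Lease→Design→Menu = 6+4+8 = 18 ⇒ 18 days.
Since Design is critical, the -1 change carries straight to that chain (now 17 days).
New critical path: Lease→Hiring→Inspection = 6+8+4 = 18 ⇒ 18 days.

18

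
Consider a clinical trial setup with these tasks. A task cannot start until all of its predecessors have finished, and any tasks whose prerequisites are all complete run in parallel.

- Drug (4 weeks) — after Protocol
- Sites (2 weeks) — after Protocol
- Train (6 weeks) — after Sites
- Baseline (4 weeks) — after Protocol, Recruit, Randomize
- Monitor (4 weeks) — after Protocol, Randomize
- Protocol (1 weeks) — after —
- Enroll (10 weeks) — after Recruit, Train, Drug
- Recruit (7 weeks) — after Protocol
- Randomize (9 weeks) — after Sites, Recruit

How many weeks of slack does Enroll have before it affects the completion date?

2

Critical path: Protocol→Recruit→Randomize→Baseline = 1+7+9+4 = 21, so the finish is 21 weeks.
Enroll finishes as early as 19 and must finish by 21.
Slack of Enroll = 11 − 9 = 2 weeks.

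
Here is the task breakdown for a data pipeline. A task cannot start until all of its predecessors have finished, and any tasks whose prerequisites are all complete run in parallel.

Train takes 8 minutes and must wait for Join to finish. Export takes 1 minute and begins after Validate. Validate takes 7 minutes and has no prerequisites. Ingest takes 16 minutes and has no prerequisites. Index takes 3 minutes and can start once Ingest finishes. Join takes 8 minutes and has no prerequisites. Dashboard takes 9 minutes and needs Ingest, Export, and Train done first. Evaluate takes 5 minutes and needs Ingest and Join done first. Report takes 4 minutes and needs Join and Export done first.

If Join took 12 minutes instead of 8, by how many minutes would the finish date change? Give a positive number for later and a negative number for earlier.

Critical path before the change: Join→Train→Dashboard = 8+8+9 = 25 giving 25 minutes.
Join lies on that path, so at 12 minutes the path becomes 29 minutes.
That remains the longest chain; total 29 minutes.
Change in finish: 29 − 25 = +4 minutes.

4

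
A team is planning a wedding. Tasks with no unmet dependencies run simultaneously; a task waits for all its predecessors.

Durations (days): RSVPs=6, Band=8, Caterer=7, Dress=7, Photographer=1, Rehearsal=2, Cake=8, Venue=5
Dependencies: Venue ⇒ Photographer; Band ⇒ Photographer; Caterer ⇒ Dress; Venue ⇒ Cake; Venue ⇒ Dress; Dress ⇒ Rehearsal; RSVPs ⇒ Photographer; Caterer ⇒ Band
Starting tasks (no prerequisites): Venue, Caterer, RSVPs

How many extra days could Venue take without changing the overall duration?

Caterer→Dress→Rehearsal = 7+7+2 = 16 sets the makespan at 16 days.
Longest path through Venue: 14 days (earliest finish 5, latest finish 7).
Slack of Venue = 2 − 0 = 2 days.

2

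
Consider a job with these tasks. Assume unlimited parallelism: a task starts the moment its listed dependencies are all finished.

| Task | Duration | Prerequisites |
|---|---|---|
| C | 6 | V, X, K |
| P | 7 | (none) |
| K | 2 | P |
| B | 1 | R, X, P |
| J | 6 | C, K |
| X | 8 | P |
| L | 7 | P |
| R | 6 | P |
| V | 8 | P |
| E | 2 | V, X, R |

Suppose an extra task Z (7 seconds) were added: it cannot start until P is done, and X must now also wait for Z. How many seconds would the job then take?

Originally the job takes 27 seconds.
With Z inserted, X now waits for max(P, Z).
New critical path: P→Z→X→C→J = 7+7+8+6+6 = 34 ⇒ 34 seconds.

34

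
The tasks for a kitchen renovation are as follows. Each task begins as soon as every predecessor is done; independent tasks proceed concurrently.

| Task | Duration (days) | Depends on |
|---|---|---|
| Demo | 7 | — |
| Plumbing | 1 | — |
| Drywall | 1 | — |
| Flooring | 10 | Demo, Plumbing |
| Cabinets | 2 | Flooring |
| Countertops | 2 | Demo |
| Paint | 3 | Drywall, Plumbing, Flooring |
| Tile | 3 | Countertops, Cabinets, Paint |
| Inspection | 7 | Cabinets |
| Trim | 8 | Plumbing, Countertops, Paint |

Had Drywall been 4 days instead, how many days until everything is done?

The binding path is Demo→Flooring→Paint→Trim = 7+10+3+8 = 28; finish at 28 days.
Drywall is off the critical path — its longest chain is 12 days, giving 16 of slack.
The critical path is still Demo→Flooring→Paint→Trim; finish is now 28 days.

28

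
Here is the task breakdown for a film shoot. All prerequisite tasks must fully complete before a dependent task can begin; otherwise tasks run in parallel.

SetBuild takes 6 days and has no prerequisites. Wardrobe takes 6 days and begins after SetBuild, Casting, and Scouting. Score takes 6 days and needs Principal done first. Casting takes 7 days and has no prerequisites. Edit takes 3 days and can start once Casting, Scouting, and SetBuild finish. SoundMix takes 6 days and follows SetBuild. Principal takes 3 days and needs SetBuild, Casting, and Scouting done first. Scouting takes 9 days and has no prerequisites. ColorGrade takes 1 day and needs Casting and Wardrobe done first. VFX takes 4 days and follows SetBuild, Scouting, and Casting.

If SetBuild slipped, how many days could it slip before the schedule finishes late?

The longest chain is Scouting→Principal→Score = 9+3+6 = 18; overall finish 18 days.
SetBuild finishes as early as 6 and must finish by 9.
Slack of SetBuild = 3 − 0 = 3 days.

3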